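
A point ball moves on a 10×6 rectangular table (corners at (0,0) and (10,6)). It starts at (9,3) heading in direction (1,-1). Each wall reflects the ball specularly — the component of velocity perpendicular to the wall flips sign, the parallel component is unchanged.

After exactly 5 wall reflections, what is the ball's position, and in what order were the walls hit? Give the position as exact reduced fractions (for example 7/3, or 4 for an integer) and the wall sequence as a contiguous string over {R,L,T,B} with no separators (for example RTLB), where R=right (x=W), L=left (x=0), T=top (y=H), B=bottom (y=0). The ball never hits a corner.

Final position: (4,0)
Wall sequence: RBTLB

1. t=1 → R at (10,2); v=(-1,-1)
2. t=2 → B at (8,0); v=(-1,1)
3. t=6 → T at (2,6); v=(-1,-1)
4. t=2 → L at (0,4); v=(1,-1)
5. t=4 → B at (4,0); v=(1,1)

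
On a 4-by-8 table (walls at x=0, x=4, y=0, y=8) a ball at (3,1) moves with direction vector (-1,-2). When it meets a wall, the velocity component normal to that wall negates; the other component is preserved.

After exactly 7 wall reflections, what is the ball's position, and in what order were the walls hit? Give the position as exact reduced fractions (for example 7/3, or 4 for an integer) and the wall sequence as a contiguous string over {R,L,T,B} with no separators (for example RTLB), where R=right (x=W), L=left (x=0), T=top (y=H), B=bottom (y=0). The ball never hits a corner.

Final position: (3/2,8)
Wall sequence: BLTRBLT

1. t=1/2 → B at (5/2,0); v=(-1,2)
2. t=5/2 → L at (0,5); v=(1,2)
3. t=3/2 → T at (3/2,8); v=(1,-2)
4. t=5/2 → R at (4,3); v=(-1,-2)
5. t=3/2 → B at (5/2,0); v=(-1,2)
6. t=5/2 → L at (0,5); v=(1,2)
7. t=3/2 → T at (3/2,8); v=(1,-2)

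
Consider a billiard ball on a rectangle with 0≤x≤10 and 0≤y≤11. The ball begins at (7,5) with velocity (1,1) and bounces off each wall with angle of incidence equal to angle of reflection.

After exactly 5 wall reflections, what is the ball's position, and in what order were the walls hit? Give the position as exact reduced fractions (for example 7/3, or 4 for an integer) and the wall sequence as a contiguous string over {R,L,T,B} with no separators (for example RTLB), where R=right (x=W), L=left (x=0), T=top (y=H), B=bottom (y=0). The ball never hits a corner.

Final position: (10,6)
Wall sequence: RTLBR

1. t=3 → R at (10,8); v=(-1,1)
2. t=3 → T at (7,11); v=(-1,-1)
3. t=7 → L at (0,4); v=(1,-1)
4. t=4 → B at (4,0); v=(1,1)
5. t=6 → R at (10,6); v=(-1,1)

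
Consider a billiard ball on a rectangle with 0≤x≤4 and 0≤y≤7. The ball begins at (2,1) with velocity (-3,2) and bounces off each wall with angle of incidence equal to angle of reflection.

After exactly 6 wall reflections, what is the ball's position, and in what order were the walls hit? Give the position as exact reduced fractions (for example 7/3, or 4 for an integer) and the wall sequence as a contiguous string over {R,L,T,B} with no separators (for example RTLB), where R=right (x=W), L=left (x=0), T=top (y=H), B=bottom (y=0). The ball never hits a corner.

Final position: (0,1)
Wall sequence: LRTLRL

1. t=2/3 → L at (0,7/3); v=(3,2)
2. t=4/3 → R at (4,5); v=(-3,2)
3. t=1 → T at (1,7); v=(-3,-2)
4. t=1/3 → L at (0,19/3); v=(3,-2)
5. t=4/3 → R at (4,11/3); v=(-3,-2)
6. t=4/3 → L at (0,1); v=(3,-2)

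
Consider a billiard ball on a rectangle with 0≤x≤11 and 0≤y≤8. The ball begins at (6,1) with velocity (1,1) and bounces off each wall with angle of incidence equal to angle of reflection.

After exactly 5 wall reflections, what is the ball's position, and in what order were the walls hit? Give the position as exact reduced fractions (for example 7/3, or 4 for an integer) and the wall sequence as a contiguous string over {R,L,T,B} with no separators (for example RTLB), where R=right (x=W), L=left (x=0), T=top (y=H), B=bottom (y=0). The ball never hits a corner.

Final position: (7,8)
Wall sequence: RTBLT

1. t=5 → R at (11,6); v=(-1,1)
2. t=2 → T at (9,8); v=(-1,-1)
3. t=8 → B at (1,0); v=(-1,1)
4. t=1 → L at (0,1); v=(1,1)
5. t=7 → T at (7,8); v=(1,-1)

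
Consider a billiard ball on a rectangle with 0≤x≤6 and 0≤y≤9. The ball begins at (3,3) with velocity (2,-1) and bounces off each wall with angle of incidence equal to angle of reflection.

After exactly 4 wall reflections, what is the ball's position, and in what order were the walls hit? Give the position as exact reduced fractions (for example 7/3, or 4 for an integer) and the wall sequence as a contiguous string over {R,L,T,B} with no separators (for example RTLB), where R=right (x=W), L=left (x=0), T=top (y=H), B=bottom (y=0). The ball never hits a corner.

1. t=3/2 → R at (6,3/2); v=(-2,-1)
2. t=3/2 → B at (3,0); v=(-2,1)
3. t=3/2 → L at (0,3/2); v=(2,1)
4. t=3 → R at (6,9/2); v=(-2,1)

Final position: (6,9/2)
Wall sequence: RBLR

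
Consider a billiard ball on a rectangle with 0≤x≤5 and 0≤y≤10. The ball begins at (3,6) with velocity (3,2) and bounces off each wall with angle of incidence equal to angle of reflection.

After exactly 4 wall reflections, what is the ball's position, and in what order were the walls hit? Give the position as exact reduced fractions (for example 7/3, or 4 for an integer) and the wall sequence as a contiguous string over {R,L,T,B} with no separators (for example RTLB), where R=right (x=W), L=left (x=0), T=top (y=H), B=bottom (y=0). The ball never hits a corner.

Final position: (5,6)
Wall sequence: RTLR

1. t=2/3 → R at (5,22/3); v=(-3,2)
2. t=4/3 → T at (1,10); v=(-3,-2)
3. t=1/3 → L at (0,28/3); v=(3,-2)
4. t=5/3 → R at (5,6); v=(-3,-2)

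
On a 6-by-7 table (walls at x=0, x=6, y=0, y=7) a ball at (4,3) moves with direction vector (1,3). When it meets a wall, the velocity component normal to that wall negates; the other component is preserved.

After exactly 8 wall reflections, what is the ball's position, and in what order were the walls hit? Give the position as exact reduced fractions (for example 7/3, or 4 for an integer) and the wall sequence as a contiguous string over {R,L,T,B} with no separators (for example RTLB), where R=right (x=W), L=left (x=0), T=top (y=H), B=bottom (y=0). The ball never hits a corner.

1. t=4/3 → T at (16/3,7); v=(1,-3)
2. t=2/3 → R at (6,5); v=(-1,-3)
3. t=5/3 → B at (13/3,0); v=(-1,3)
4. t=7/3 → T at (2,7); v=(-1,-3)
5. t=2 → L at (0,1); v=(1,-3)
6. t=1/3 → B at (1/3,0); v=(1,3)
7. t=7/3 → T at (8/3,7); v=(1,-3)
8. t=7/3 → B at (5,0); v=(1,3)

Final position: (5,0)
Wall sequence: TRBTLBTB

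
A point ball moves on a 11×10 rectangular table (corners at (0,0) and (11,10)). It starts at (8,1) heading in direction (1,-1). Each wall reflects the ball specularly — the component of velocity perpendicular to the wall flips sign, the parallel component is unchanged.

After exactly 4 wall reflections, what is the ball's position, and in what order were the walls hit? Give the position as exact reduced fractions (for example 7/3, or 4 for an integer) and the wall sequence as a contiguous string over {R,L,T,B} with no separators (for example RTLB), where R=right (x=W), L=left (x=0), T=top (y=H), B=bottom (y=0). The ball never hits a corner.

1. t=1 → B at (9,0); v=(1,1)
2. t=2 → R at (11,2); v=(-1,1)
3. t=8 → T at (3,10); v=(-1,-1)
4. t=3 → L at (0,7); v=(1,-1)

Final position: (0,7)
Wall sequence: BRTL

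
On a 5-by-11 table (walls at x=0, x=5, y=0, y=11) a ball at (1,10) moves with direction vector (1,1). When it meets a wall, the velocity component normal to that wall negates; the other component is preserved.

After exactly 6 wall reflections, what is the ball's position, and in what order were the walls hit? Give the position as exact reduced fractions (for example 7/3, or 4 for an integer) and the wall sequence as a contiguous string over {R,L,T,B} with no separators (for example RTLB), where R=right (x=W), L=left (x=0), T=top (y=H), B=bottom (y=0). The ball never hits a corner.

Final position: (0,7)
Wall sequence: TRLBRL

1. t=1 → T at (2,11); v=(1,-1)
2. t=3 → R at (5,8); v=(-1,-1)
3. t=5 → L at (0,3); v=(1,-1)
4. t=3 → B at (3,0); v=(1,1)
5. t=2 → R at (5,2); v=(-1,1)
6. t=5 → L at (0,7); v=(1,1)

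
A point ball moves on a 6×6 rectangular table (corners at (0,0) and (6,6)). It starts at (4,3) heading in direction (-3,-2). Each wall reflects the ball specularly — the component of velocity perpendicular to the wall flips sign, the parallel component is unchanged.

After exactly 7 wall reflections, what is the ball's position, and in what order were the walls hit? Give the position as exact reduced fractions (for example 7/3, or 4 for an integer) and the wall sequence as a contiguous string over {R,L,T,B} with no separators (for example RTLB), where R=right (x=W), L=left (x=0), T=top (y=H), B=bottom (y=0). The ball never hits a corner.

1. t=4/3 → L at (0,1/3); v=(3,-2)
2. t=1/6 → B at (1/2,0); v=(3,2)
3. t=11/6 → R at (6,11/3); v=(-3,2)
4. t=7/6 → T at (5/2,6); v=(-3,-2)
5. t=5/6 → L at (0,13/3); v=(3,-2)
6. t=2 → R at (6,1/3); v=(-3,-2)
7. t=1/6 → B at (11/2,0); v=(-3,2)

Final position: (11/2,0)
Wall sequence: LBRTLRB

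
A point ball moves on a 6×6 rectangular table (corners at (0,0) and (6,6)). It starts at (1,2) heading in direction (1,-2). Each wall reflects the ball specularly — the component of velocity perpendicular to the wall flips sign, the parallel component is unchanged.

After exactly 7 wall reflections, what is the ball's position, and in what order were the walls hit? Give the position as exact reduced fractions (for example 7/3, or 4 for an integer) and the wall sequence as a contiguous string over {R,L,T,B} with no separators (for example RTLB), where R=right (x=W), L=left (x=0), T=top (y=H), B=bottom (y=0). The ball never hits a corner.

Final position: (2,0)
Wall sequence: BTRBTLB

1. t=1 → B at (2,0); v=(1,2)
2. t=3 → T at (5,6); v=(1,-2)
3. t=1 → R at (6,4); v=(-1,-2)
4. t=2 → B at (4,0); v=(-1,2)
5. t=3 → T at (1,6); v=(-1,-2)
6. t=1 → L at (0,4); v=(1,-2)
7. t=2 → B at (2,0); v=(1,2)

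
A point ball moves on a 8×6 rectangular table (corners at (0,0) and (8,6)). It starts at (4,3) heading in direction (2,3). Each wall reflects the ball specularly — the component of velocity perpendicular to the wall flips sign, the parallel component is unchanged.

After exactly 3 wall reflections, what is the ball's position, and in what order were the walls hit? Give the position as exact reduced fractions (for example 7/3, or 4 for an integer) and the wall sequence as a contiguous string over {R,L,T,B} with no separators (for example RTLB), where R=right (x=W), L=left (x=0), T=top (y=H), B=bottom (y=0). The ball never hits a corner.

1. t=1 → T at (6,6); v=(2,-3)
2. t=1 → R at (8,3); v=(-2,-3)
3. t=1 → B at (6,0); v=(-2,3)

Final position: (6,0)
Wall sequence: TRB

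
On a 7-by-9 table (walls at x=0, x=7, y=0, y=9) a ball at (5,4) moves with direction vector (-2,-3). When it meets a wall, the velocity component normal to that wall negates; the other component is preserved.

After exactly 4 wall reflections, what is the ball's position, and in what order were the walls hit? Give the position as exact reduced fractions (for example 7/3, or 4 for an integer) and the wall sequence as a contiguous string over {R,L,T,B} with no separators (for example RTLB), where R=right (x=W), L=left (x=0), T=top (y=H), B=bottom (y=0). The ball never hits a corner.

Final position: (7,4)
Wall sequence: BLTR

1. t=4/3 → B at (7/3,0); v=(-2,3)
2. t=7/6 → L at (0,7/2); v=(2,3)
3. t=11/6 → T at (11/3,9); v=(2,-3)
4. t=5/3 → R at (7,4); v=(-2,-3)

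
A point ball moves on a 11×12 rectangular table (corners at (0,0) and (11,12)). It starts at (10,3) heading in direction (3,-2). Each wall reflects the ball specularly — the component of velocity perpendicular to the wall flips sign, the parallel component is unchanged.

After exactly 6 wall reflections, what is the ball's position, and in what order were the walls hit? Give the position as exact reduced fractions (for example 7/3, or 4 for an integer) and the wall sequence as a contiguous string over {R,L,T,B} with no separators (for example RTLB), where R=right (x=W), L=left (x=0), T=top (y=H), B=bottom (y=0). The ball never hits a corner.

Final position: (0,13/3)
Wall sequence: RBLTRL

1. t=1/3 → R at (11,7/3); v=(-3,-2)
2. t=7/6 → B at (15/2,0); v=(-3,2)
3. t=5/2 → L at (0,5); v=(3,2)
4. t=7/2 → T at (21/2,12); v=(3,-2)
5. t=1/6 → R at (11,35/3); v=(-3,-2)
6. t=11/3 → L at (0,13/3); v=(3,-2)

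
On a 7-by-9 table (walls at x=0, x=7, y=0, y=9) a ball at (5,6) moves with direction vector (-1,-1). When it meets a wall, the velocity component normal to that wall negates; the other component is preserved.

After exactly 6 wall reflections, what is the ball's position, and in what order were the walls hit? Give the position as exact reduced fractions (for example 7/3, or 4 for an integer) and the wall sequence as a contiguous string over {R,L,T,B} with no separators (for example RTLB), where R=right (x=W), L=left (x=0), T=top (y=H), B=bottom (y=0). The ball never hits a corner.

1. t=5 → L at (0,1); v=(1,-1)
2. t=1 → B at (1,0); v=(1,1)
3. t=6 → R at (7,6); v=(-1,1)
4. t=3 → T at (4,9); v=(-1,-1)
5. t=4 → L at (0,5); v=(1,-1)
6. t=5 → B at (5,0); v=(1,1)

Final position: (5,0)
Wall sequence: LBRTLB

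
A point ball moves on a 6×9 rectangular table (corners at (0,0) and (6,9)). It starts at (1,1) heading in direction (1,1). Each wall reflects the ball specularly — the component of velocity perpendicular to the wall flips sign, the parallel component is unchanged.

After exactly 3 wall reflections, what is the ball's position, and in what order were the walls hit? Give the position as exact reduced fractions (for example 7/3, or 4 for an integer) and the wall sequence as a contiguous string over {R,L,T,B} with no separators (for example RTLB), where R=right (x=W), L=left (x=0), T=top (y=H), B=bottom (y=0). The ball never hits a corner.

1. t=5 → R at (6,6); v=(-1,1)
2. t=3 → T at (3,9); v=(-1,-1)
3. t=3 → L at (0,6); v=(1,-1)

Final position: (0,6)
Wall sequence: RTL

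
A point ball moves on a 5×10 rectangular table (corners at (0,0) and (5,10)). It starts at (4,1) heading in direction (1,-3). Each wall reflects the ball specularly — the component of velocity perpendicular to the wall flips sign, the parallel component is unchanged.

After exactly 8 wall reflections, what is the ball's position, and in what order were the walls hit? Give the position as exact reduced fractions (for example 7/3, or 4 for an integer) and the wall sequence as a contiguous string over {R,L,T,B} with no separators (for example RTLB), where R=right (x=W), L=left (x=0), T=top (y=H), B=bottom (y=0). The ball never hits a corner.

Final position: (7/3,0)
Wall sequence: BRTLBTRB

1. t=1/3 → B at (13/3,0); v=(1,3)
2. t=2/3 → R at (5,2); v=(-1,3)
3. t=8/3 → T at (7/3,10); v=(-1,-3)
4. t=7/3 → L at (0,3); v=(1,-3)
5. t=1 → B at (1,0); v=(1,3)
6. t=10/3 → T at (13/3,10); v=(1,-3)
7. t=2/3 → R at (5,8); v=(-1,-3)
8. t=8/3 → B at (7/3,0); v=(-1,3)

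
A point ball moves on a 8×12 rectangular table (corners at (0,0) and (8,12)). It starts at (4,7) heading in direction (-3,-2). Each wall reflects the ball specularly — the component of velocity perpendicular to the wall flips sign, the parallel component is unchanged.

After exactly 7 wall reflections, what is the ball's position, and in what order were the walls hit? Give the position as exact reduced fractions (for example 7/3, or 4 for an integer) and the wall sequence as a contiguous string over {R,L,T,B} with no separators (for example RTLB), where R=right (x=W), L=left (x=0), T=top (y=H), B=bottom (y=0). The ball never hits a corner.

1. t=4/3 → L at (0,13/3); v=(3,-2)
2. t=13/6 → B at (13/2,0); v=(3,2)
3. t=1/2 → R at (8,1); v=(-3,2)
4. t=8/3 → L at (0,19/3); v=(3,2)
5. t=8/3 → R at (8,35/3); v=(-3,2)
6. t=1/6 → T at (15/2,12); v=(-3,-2)
7. t=5/2 → L at (0,7); v=(3,-2)

Final position: (0,7)
Wall sequence: LBRLRTL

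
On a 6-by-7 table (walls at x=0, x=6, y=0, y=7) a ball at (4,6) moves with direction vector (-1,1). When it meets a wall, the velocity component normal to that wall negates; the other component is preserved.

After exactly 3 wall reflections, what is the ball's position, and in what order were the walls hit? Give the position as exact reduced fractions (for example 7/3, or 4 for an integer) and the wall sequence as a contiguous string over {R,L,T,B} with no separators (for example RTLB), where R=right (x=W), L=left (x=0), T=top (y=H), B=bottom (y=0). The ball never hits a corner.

Final position: (4,0)
Wall sequence: TLB

1. t=1 → T at (3,7); v=(-1,-1)
2. t=3 → L at (0,4); v=(1,-1)
3. t=4 → B at (4,0); v=(1,1)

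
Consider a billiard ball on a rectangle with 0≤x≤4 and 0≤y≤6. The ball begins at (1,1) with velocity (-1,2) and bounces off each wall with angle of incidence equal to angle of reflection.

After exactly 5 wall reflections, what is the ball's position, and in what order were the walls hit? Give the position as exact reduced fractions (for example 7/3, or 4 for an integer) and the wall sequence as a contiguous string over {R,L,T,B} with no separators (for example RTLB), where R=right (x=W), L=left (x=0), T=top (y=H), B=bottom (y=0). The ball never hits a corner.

1. t=1 → L at (0,3); v=(1,2)
2. t=3/2 → T at (3/2,6); v=(1,-2)
3. t=5/2 → R at (4,1); v=(-1,-2)
4. t=1/2 → B at (7/2,0); v=(-1,2)
5. t=3 → T at (1/2,6); v=(-1,-2)

Final position: (1/2,6)
Wall sequence: LTRBT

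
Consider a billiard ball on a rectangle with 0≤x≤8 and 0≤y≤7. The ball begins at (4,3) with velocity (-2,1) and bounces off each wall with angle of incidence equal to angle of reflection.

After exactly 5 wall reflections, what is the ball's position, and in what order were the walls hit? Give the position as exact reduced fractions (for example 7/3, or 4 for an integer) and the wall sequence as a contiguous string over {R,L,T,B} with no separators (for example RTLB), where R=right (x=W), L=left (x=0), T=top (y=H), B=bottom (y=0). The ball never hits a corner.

Final position: (2,0)
Wall sequence: LTRLB

1. t=2 → L at (0,5); v=(2,1)
2. t=2 → T at (4,7); v=(2,-1)
3. t=2 → R at (8,5); v=(-2,-1)
4. t=4 → L at (0,1); v=(2,-1)
5. t=1 → B at (2,0); v=(2,1)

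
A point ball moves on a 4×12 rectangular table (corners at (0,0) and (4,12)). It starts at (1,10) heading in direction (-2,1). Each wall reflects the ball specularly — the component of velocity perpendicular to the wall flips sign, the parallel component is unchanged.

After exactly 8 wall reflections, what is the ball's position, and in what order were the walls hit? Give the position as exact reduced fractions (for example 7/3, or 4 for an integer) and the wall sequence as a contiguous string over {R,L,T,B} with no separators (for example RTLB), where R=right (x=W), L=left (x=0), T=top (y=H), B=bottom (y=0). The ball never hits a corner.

1. t=1/2 → L at (0,21/2); v=(2,1)
2. t=3/2 → T at (3,12); v=(2,-1)
3. t=1/2 → R at (4,23/2); v=(-2,-1)
4. t=2 → L at (0,19/2); v=(2,-1)
5. t=2 → R at (4,15/2); v=(-2,-1)
6. t=2 → L at (0,11/2); v=(2,-1)
7. t=2 → R at (4,7/2); v=(-2,-1)
8. t=2 → L at (0,3/2); v=(2,-1)

Final position: (0,3/2)
Wall sequence: LTRLRLRL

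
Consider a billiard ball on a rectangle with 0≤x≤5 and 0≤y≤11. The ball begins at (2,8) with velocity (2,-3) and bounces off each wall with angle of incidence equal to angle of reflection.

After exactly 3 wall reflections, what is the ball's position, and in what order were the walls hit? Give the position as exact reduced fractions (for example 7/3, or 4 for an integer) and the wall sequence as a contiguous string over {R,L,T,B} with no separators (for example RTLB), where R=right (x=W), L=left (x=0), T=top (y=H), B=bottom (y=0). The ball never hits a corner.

Final position: (0,4)
Wall sequence: RBL

1. t=3/2 → R at (5,7/2); v=(-2,-3)
2. t=7/6 → B at (8/3,0); v=(-2,3)
3. t=4/3 → L at (0,4); v=(2,3)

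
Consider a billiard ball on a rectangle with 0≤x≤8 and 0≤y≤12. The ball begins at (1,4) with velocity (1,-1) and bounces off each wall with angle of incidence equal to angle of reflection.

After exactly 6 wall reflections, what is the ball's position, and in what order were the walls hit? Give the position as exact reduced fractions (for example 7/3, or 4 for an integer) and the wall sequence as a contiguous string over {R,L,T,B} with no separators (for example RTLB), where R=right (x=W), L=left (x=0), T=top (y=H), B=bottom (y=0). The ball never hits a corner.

Final position: (3,0)
Wall sequence: BRLTRB

1. t=4 → B at (5,0); v=(1,1)
2. t=3 → R at (8,3); v=(-1,1)
3. t=8 → L at (0,11); v=(1,1)
4. t=1 → T at (1,12); v=(1,-1)
5. t=7 → R at (8,5); v=(-1,-1)
6. t=5 → B at (3,0); v=(-1,1)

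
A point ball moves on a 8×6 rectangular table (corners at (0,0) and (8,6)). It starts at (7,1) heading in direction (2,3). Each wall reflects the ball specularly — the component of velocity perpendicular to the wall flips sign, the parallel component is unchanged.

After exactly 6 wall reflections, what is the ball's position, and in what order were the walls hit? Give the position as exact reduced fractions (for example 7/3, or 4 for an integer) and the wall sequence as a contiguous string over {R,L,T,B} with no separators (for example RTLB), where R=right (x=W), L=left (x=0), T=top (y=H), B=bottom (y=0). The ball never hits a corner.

1. t=1/2 → R at (8,5/2); v=(-2,3)
2. t=7/6 → T at (17/3,6); v=(-2,-3)
3. t=2 → B at (5/3,0); v=(-2,3)
4. t=5/6 → L at (0,5/2); v=(2,3)
5. t=7/6 → T at (7/3,6); v=(2,-3)
6. t=2 → B at (19/3,0); v=(2,3)

Final position: (19/3,0)
Wall sequence: RTBLTB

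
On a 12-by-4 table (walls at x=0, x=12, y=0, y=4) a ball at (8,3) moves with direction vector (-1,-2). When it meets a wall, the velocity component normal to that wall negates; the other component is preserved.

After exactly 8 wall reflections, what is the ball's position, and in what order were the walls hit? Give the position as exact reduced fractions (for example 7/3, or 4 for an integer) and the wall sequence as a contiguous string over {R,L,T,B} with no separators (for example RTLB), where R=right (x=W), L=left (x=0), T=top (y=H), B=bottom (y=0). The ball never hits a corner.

Final position: (11/2,0)
Wall sequence: BTBTLBTB

1. t=3/2 → B at (13/2,0); v=(-1,2)
2. t=2 → T at (9/2,4); v=(-1,-2)
3. t=2 → B at (5/2,0); v=(-1,2)
4. t=2 → T at (1/2,4); v=(-1,-2)
5. t=1/2 → L at (0,3); v=(1,-2)
6. t=3/2 → B at (3/2,0); v=(1,2)
7. t=2 → T at (7/2,4); v=(1,-2)
8. t=2 → B at (11/2,0); v=(1,2)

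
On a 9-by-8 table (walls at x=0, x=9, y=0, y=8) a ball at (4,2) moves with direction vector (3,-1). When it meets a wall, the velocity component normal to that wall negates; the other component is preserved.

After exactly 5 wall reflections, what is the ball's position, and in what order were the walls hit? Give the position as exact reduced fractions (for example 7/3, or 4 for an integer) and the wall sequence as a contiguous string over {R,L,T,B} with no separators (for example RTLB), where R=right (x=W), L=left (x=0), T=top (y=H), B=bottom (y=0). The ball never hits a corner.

Final position: (2,8)
Wall sequence: RBLRT

1. t=5/3 → R at (9,1/3); v=(-3,-1)
2. t=1/3 → B at (8,0); v=(-3,1)
3. t=8/3 → L at (0,8/3); v=(3,1)
4. t=3 → R at (9,17/3); v=(-3,1)
5. t=7/3 → T at (2,8); v=(-3,-1)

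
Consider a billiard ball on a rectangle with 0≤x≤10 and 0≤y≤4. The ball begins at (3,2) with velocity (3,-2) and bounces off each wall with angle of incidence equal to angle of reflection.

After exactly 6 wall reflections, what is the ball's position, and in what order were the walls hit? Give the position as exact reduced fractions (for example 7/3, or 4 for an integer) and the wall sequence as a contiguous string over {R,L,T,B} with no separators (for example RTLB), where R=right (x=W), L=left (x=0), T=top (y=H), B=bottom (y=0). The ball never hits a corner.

Final position: (4,4)
Wall sequence: BRTBLT

1. t=1 → B at (6,0); v=(3,2)
2. t=4/3 → R at (10,8/3); v=(-3,2)
3. t=2/3 → T at (8,4); v=(-3,-2)
4. t=2 → B at (2,0); v=(-3,2)
5. t=2/3 → L at (0,4/3); v=(3,2)
6. t=4/3 → T at (4,4); v=(3,-2)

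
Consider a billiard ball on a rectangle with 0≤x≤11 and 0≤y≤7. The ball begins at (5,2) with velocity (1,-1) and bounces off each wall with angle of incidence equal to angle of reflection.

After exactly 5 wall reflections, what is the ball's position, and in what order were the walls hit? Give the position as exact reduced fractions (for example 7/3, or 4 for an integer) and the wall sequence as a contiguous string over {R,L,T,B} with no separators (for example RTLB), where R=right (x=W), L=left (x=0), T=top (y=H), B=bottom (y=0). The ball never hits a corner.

1. t=2 → B at (7,0); v=(1,1)
2. t=4 → R at (11,4); v=(-1,1)
3. t=3 → T at (8,7); v=(-1,-1)
4. t=7 → B at (1,0); v=(-1,1)
5. t=1 → L at (0,1); v=(1,1)

Final position: (0,1)
Wall sequence: BRTBL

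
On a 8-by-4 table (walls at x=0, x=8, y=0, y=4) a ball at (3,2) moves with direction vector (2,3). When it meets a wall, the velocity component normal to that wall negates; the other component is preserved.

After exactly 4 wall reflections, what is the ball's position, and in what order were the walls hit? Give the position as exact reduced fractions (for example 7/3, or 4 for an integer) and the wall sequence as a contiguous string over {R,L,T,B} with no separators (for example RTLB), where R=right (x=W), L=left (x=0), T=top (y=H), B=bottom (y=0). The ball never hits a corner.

Final position: (19/3,4)
Wall sequence: TBRT

1. t=2/3 → T at (13/3,4); v=(2,-3)
2. t=4/3 → B at (7,0); v=(2,3)
3. t=1/2 → R at (8,3/2); v=(-2,3)
4. t=5/6 → T at (19/3,4); v=(-2,-3)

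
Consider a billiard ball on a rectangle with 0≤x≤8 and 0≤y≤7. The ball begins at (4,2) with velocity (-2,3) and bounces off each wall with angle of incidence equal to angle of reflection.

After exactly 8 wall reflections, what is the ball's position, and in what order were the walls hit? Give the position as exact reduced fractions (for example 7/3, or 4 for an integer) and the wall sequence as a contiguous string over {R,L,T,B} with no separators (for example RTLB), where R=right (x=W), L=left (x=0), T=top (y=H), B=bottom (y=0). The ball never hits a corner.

1. t=5/3 → T at (2/3,7); v=(-2,-3)
2. t=1/3 → L at (0,6); v=(2,-3)
3. t=2 → B at (4,0); v=(2,3)
4. t=2 → R at (8,6); v=(-2,3)
5. t=1/3 → T at (22/3,7); v=(-2,-3)
6. t=7/3 → B at (8/3,0); v=(-2,3)
7. t=4/3 → L at (0,4); v=(2,3)
8. t=1 → T at (2,7); v=(2,-3)

Final position: (2,7)
Wall sequence: TLBRTBLT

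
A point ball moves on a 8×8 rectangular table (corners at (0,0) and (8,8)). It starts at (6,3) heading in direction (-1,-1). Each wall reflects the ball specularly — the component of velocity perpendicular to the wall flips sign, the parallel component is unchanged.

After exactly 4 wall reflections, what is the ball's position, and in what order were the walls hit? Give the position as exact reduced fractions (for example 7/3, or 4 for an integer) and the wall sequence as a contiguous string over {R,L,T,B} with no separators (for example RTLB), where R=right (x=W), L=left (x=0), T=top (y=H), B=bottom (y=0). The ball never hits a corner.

Final position: (8,5)
Wall sequence: BLTR

1. t=3 → B at (3,0); v=(-1,1)
2. t=3 → L at (0,3); v=(1,1)
3. t=5 → T at (5,8); v=(1,-1)
4. t=3 → R at (8,5); v=(-1,-1)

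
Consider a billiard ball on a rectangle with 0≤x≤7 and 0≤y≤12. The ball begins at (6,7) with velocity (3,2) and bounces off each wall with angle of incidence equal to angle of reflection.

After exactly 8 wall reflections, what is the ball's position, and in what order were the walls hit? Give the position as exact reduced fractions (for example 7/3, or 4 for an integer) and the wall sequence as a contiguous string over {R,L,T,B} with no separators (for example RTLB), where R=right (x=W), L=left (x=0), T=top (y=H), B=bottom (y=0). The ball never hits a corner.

1. t=1/3 → R at (7,23/3); v=(-3,2)
2. t=13/6 → T at (1/2,12); v=(-3,-2)
3. t=1/6 → L at (0,35/3); v=(3,-2)
4. t=7/3 → R at (7,7); v=(-3,-2)
5. t=7/3 → L at (0,7/3); v=(3,-2)
6. t=7/6 → B at (7/2,0); v=(3,2)
7. t=7/6 → R at (7,7/3); v=(-3,2)
8. t=7/3 → L at (0,7); v=(3,2)

Final position: (0,7)
Wall sequence: RTLRLBRL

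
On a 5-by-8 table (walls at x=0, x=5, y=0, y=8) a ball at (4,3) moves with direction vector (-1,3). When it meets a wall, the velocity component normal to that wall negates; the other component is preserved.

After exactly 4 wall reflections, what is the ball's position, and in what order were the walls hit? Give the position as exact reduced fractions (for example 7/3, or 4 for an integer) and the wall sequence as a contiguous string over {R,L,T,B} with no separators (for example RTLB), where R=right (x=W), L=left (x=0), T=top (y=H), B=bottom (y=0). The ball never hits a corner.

Final position: (3,8)
Wall sequence: TLBT

1. t=5/3 → T at (7/3,8); v=(-1,-3)
2. t=7/3 → L at (0,1); v=(1,-3)
3. t=1/3 → B at (1/3,0); v=(1,3)
4. t=8/3 → T at (3,8); v=(1,-3)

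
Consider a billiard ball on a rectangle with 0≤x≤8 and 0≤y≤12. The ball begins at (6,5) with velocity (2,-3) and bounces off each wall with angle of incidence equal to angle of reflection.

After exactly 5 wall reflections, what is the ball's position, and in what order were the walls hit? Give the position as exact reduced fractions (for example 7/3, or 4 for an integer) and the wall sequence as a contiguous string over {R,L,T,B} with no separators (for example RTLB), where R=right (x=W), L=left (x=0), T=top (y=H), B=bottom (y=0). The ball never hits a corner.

Final position: (8,2)
Wall sequence: RBLTR

1. t=1 → R at (8,2); v=(-2,-3)
2. t=2/3 → B at (20/3,0); v=(-2,3)
3. t=10/3 → L at (0,10); v=(2,3)
4. t=2/3 → T at (4/3,12); v=(2,-3)
5. t=10/3 → R at (8,2); v=(-2,-3)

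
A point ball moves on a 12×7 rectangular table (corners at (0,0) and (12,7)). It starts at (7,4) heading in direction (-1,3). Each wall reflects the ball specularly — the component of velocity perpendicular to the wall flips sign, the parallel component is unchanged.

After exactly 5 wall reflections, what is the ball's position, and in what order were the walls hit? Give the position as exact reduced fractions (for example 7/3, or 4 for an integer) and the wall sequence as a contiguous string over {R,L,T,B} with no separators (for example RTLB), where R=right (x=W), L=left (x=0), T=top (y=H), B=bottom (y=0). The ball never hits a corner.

1. t=1 → T at (6,7); v=(-1,-3)
2. t=7/3 → B at (11/3,0); v=(-1,3)
3. t=7/3 → T at (4/3,7); v=(-1,-3)
4. t=4/3 → L at (0,3); v=(1,-3)
5. t=1 → B at (1,0); v=(1,3)

Final position: (1,0)
Wall sequence: TBTLB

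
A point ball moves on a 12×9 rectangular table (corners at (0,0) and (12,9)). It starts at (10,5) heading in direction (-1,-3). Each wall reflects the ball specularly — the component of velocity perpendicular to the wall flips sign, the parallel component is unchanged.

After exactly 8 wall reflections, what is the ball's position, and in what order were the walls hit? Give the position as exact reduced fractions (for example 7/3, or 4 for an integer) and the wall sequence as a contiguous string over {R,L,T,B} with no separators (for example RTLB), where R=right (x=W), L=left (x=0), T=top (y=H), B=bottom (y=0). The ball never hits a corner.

1. t=5/3 → B at (25/3,0); v=(-1,3)
2. t=3 → T at (16/3,9); v=(-1,-3)
3. t=3 → B at (7/3,0); v=(-1,3)
4. t=7/3 → L at (0,7); v=(1,3)
5. t=2/3 → T at (2/3,9); v=(1,-3)
6. t=3 → B at (11/3,0); v=(1,3)
7. t=3 → T at (20/3,9); v=(1,-3)
8. t=3 → B at (29/3,0); v=(1,3)

Final position: (29/3,0)
Wall sequence: BTBLTBTB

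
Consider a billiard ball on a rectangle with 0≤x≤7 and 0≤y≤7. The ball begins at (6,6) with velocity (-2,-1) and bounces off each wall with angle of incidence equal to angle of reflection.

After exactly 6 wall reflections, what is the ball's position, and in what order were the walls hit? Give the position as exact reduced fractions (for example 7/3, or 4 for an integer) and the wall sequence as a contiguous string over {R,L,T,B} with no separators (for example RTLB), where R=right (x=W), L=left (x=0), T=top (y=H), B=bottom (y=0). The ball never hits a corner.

Final position: (7,13/2)
Wall sequence: LBRLTR

1. t=3 → L at (0,3); v=(2,-1)
2. t=3 → B at (6,0); v=(2,1)
3. t=1/2 → R at (7,1/2); v=(-2,1)
4. t=7/2 → L at (0,4); v=(2,1)
5. t=3 → T at (6,7); v=(2,-1)
6. t=1/2 → R at (7,13/2); v=(-2,-1)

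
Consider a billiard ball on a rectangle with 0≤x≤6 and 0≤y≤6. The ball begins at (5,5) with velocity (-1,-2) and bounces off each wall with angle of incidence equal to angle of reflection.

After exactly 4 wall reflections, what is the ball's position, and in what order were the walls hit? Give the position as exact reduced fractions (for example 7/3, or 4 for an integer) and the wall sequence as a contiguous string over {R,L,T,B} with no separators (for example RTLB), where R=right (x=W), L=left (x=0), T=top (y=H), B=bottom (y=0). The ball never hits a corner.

1. t=5/2 → B at (5/2,0); v=(-1,2)
2. t=5/2 → L at (0,5); v=(1,2)
3. t=1/2 → T at (1/2,6); v=(1,-2)
4. t=3 → B at (7/2,0); v=(1,2)

Final position: (7/2,0)
Wall sequence: BLTB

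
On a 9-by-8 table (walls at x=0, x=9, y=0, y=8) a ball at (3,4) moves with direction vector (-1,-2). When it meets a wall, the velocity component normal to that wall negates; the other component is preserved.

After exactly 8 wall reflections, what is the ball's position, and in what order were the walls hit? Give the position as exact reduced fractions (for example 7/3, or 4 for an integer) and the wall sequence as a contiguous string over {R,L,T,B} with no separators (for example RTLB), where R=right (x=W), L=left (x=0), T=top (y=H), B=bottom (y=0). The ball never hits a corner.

Final position: (0,6)
Wall sequence: BLTBRTBL

1. t=2 → B at (1,0); v=(-1,2)
2. t=1 → L at (0,2); v=(1,2)
3. t=3 → T at (3,8); v=(1,-2)
4. t=4 → B at (7,0); v=(1,2)
5. t=2 → R at (9,4); v=(-1,2)
6. t=2 → T at (7,8); v=(-1,-2)
7. t=4 → B at (3,0); v=(-1,2)
8. t=3 → L at (0,6); v=(1,2)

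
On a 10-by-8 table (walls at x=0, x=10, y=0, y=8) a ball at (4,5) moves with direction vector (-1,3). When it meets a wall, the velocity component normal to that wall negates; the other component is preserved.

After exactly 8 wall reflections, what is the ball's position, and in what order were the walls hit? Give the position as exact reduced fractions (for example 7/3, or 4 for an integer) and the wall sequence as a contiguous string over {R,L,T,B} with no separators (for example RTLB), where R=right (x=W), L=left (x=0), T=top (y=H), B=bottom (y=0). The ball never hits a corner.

Final position: (29/3,0)
Wall sequence: TBLTBTRB

1. t=1 → T at (3,8); v=(-1,-3)
2. t=8/3 → B at (1/3,0); v=(-1,3)
3. t=1/3 → L at (0,1); v=(1,3)
4. t=7/3 → T at (7/3,8); v=(1,-3)
5. t=8/3 → B at (5,0); v=(1,3)
6. t=8/3 → T at (23/3,8); v=(1,-3)
7. t=7/3 → R at (10,1); v=(-1,-3)
8. t=1/3 → B at (29/3,0); v=(-1,3)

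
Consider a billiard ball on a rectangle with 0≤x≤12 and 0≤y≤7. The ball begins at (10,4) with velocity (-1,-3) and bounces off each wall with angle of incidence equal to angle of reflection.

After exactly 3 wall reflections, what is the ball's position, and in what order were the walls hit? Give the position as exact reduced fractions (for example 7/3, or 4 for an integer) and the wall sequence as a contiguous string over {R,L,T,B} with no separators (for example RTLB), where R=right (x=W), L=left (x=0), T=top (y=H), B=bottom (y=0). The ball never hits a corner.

1. t=4/3 → B at (26/3,0); v=(-1,3)
2. t=7/3 → T at (19/3,7); v=(-1,-3)
3. t=7/3 → B at (4,0); v=(-1,3)

Final position: (4,0)
Wall sequence: BTB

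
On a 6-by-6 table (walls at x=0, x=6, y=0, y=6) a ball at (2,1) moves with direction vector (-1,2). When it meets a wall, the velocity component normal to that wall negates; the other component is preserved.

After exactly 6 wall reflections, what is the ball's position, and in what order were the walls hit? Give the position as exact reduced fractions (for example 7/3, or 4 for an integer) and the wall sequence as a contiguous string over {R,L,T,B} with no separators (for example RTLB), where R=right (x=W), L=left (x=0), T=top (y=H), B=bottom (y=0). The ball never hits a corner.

1. t=2 → L at (0,5); v=(1,2)
2. t=1/2 → T at (1/2,6); v=(1,-2)
3. t=3 → B at (7/2,0); v=(1,2)
4. t=5/2 → R at (6,5); v=(-1,2)
5. t=1/2 → T at (11/2,6); v=(-1,-2)
6. t=3 → B at (5/2,0); v=(-1,2)

Final position: (5/2,0)
Wall sequence: LTBRTB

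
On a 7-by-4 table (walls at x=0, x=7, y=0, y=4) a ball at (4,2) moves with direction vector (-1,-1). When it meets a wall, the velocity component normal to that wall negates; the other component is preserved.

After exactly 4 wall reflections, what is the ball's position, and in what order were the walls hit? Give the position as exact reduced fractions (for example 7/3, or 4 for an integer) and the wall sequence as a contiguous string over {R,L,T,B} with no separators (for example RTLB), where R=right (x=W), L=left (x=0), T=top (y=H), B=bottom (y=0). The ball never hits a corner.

Final position: (6,0)
Wall sequence: BLTB

1. t=2 → B at (2,0); v=(-1,1)
2. t=2 → L at (0,2); v=(1,1)
3. t=2 → T at (2,4); v=(1,-1)
4. t=4 → B at (6,0); v=(1,1)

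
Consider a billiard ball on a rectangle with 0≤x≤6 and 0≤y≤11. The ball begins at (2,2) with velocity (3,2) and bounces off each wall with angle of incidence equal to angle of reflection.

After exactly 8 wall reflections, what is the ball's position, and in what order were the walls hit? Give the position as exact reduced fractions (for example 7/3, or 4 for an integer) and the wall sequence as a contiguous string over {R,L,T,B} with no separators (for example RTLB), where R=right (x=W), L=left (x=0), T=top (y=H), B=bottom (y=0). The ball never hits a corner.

1. t=4/3 → R at (6,14/3); v=(-3,2)
2. t=2 → L at (0,26/3); v=(3,2)
3. t=7/6 → T at (7/2,11); v=(3,-2)
4. t=5/6 → R at (6,28/3); v=(-3,-2)
5. t=2 → L at (0,16/3); v=(3,-2)
6. t=2 → R at (6,4/3); v=(-3,-2)
7. t=2/3 → B at (4,0); v=(-3,2)
8. t=4/3 → L at (0,8/3); v=(3,2)

Final position: (0,8/3)
Wall sequence: RLTRLRBL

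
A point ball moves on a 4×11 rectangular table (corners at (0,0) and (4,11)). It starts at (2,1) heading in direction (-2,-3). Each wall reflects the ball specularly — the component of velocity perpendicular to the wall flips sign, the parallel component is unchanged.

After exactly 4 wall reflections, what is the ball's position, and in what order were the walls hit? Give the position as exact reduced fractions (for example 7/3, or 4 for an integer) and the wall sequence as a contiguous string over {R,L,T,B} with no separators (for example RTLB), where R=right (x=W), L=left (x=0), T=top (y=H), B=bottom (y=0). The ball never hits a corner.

Final position: (2,11)
Wall sequence: BLRT

1. t=1/3 → B at (4/3,0); v=(-2,3)
2. t=2/3 → L at (0,2); v=(2,3)
3. t=2 → R at (4,8); v=(-2,3)
4. t=1 → T at (2,11); v=(-2,-3)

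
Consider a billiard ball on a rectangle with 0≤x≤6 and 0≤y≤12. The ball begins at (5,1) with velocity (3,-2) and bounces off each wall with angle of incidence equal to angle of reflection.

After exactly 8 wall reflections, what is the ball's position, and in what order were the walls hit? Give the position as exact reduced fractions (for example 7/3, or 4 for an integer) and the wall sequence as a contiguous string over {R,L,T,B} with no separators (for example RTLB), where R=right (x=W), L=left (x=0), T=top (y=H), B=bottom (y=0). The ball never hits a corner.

1. t=1/3 → R at (6,1/3); v=(-3,-2)
2. t=1/6 → B at (11/2,0); v=(-3,2)
3. t=11/6 → L at (0,11/3); v=(3,2)
4. t=2 → R at (6,23/3); v=(-3,2)
5. t=2 → L at (0,35/3); v=(3,2)
6. t=1/6 → T at (1/2,12); v=(3,-2)
7. t=11/6 → R at (6,25/3); v=(-3,-2)
8. t=2 → L at (0,13/3); v=(3,-2)

Final position: (0,13/3)
Wall sequence: RBLRLTRL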